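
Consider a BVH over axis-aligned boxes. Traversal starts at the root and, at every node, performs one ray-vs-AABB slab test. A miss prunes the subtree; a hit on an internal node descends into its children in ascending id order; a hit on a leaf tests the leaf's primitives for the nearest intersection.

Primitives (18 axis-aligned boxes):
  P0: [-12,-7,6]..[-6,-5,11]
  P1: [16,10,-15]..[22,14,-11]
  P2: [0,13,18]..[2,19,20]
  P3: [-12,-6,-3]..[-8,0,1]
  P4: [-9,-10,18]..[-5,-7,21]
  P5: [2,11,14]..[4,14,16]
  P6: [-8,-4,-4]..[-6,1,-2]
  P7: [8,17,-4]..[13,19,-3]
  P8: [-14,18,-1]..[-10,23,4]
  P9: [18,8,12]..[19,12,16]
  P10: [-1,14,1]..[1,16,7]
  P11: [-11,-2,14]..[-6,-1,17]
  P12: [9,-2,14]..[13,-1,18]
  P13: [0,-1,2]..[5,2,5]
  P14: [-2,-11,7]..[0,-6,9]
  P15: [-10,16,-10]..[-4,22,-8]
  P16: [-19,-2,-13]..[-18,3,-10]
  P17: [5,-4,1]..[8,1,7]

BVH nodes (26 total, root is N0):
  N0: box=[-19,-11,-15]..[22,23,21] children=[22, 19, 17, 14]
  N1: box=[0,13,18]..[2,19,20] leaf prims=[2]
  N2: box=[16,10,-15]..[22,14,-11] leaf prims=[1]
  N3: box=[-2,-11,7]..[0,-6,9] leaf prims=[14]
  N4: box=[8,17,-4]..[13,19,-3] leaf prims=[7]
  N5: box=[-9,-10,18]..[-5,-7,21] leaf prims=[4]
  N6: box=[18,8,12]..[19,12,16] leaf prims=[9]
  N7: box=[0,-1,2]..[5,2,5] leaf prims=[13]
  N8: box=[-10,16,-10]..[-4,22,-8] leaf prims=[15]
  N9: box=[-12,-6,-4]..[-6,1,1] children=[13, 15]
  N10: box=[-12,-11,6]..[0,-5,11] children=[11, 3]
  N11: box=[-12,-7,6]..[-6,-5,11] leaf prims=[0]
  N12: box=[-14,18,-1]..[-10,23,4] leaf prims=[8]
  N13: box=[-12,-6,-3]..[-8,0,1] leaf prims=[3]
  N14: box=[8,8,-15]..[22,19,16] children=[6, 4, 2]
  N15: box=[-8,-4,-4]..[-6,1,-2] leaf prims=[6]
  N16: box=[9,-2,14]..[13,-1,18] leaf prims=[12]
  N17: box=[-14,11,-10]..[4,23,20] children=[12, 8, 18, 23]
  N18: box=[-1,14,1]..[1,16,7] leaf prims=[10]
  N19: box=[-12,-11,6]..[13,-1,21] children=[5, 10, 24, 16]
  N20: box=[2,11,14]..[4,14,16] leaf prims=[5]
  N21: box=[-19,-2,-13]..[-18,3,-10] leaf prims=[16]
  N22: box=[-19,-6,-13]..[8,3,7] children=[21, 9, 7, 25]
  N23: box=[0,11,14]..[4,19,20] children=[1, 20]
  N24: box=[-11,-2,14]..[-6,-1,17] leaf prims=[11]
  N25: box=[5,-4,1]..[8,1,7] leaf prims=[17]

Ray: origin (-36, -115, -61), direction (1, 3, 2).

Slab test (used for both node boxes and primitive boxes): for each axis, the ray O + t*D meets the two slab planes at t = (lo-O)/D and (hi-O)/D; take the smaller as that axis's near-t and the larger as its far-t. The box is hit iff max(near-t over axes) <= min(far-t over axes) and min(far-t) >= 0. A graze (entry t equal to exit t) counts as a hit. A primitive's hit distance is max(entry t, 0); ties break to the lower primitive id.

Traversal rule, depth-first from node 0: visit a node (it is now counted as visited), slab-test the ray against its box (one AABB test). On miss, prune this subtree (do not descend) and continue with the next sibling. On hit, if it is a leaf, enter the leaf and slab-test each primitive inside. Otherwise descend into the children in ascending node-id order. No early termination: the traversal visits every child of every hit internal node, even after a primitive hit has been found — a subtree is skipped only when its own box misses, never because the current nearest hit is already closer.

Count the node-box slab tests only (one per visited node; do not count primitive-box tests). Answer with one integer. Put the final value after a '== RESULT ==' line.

Walk:
N0 x:[17,58] y:[104/3,46] z:[23,41] -> hit [104/3,41], descend [14, 17, 19, 22]
  N14 x:[44,58] y:[41,134/3] z:[23,77/2] -> miss, prune
  N17 x:[22,40] y:[42,46] z:[51/2,81/2] -> miss, prune
  N19 x:[24,49] y:[104/3,38] z:[67/2,41] -> hit [104/3,38], descend [5, 10, 16, 24]
    N5 x:[27,31] y:[35,36] z:[79/2,41] -> miss, prune
    N10 x:[24,36] y:[104/3,110/3] z:[67/2,36] -> hit [104/3,36], descend [3, 11]
      N3 x:[34,36] y:[104/3,109/3] z:[34,35] -> hit [104/3,35] leaf, test {P14@t=104/3}
      N11 x:[24,30] y:[36,110/3] z:[67/2,36] -> miss, prune
    N16 x:[45,49] y:[113/3,38] z:[75/2,79/2] -> miss, prune
    N24 x:[25,30] y:[113/3,38] z:[75/2,39] -> miss, prune
  N22 x:[17,44] y:[109/3,118/3] z:[24,34] -> miss, prune

Summary -> nodes [0, 14, 17, 19, 5, 10, 3, 11, 16, 24, 22]; box-tests=11; leaf-entries=1; first=P14

== RESULT ==
11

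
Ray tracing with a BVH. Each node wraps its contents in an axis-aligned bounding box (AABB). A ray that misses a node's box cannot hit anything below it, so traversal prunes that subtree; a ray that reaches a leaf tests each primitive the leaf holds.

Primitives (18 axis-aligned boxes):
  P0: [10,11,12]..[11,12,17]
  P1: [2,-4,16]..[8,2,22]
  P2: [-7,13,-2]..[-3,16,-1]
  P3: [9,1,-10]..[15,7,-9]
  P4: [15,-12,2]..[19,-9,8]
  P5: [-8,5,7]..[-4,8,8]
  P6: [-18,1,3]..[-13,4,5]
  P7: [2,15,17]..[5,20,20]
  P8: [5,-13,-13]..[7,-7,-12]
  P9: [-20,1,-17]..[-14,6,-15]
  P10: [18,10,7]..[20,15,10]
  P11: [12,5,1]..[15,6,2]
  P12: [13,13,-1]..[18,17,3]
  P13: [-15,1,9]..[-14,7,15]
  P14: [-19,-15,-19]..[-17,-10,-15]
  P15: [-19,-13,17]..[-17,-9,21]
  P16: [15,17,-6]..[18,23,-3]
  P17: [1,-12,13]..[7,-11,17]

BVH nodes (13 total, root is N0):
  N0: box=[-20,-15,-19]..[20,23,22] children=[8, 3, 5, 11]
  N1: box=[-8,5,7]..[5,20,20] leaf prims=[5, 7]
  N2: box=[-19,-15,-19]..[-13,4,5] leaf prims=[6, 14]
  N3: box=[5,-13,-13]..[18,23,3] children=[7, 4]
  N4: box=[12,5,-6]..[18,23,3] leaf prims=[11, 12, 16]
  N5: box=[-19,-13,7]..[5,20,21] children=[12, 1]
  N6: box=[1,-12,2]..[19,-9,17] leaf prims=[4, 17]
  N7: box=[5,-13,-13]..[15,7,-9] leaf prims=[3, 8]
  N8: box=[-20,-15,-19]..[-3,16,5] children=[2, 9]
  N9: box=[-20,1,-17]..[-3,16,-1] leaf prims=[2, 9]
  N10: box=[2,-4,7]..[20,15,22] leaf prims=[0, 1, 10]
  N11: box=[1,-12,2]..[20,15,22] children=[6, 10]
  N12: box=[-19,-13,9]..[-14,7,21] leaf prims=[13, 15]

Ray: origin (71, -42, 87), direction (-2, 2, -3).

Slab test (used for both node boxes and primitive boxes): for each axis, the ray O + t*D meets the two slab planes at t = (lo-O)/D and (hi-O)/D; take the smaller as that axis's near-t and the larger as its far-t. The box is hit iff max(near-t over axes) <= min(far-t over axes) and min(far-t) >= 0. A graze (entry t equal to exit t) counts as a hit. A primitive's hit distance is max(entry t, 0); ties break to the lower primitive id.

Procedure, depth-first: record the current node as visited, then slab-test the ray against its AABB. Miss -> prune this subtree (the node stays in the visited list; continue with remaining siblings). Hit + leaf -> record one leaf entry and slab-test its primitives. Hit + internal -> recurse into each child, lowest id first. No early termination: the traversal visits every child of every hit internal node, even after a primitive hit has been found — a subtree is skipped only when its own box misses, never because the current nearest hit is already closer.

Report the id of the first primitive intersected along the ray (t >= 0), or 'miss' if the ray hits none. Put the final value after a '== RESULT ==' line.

Trace the traversal:
N0 x:[51/2,91/2] y:[27/2,65/2] z:[65/3,106/3] -> hit [51/2,65/2], descend [3, 5, 8, 11]
  N3 x:[53/2,33] y:[29/2,65/2] z:[28,100/3] -> hit [28,65/2], descend [4, 7]
    N4 x:[53/2,59/2] y:[47/2,65/2] z:[28,31] -> hit [28,59/2] leaf, test {P11(miss), P12@t=28, P16(miss)}
    N7 x:[28,33] y:[29/2,49/2] z:[32,100/3] -> miss, prune
  N5 x:[33,45] y:[29/2,31] z:[22,80/3] -> miss, prune
  N8 x:[37,91/2] y:[27/2,29] z:[82/3,106/3] -> miss, prune
  N11 x:[51/2,35] y:[15,57/2] z:[65/3,85/3] -> hit [51/2,85/3], descend [6, 10]
    N6 x:[26,35] y:[15,33/2] z:[70/3,85/3] -> miss, prune
    N10 x:[51/2,69/2] y:[19,57/2] z:[65/3,80/3] -> hit [51/2,80/3] leaf, test {P0(miss), P1(miss), P10@t=26}

order=[0, 3, 4, 7, 5, 8, 11, 6, 10]  |boxes|=9  |leaves|=2  hit=P10

== RESULT ==
10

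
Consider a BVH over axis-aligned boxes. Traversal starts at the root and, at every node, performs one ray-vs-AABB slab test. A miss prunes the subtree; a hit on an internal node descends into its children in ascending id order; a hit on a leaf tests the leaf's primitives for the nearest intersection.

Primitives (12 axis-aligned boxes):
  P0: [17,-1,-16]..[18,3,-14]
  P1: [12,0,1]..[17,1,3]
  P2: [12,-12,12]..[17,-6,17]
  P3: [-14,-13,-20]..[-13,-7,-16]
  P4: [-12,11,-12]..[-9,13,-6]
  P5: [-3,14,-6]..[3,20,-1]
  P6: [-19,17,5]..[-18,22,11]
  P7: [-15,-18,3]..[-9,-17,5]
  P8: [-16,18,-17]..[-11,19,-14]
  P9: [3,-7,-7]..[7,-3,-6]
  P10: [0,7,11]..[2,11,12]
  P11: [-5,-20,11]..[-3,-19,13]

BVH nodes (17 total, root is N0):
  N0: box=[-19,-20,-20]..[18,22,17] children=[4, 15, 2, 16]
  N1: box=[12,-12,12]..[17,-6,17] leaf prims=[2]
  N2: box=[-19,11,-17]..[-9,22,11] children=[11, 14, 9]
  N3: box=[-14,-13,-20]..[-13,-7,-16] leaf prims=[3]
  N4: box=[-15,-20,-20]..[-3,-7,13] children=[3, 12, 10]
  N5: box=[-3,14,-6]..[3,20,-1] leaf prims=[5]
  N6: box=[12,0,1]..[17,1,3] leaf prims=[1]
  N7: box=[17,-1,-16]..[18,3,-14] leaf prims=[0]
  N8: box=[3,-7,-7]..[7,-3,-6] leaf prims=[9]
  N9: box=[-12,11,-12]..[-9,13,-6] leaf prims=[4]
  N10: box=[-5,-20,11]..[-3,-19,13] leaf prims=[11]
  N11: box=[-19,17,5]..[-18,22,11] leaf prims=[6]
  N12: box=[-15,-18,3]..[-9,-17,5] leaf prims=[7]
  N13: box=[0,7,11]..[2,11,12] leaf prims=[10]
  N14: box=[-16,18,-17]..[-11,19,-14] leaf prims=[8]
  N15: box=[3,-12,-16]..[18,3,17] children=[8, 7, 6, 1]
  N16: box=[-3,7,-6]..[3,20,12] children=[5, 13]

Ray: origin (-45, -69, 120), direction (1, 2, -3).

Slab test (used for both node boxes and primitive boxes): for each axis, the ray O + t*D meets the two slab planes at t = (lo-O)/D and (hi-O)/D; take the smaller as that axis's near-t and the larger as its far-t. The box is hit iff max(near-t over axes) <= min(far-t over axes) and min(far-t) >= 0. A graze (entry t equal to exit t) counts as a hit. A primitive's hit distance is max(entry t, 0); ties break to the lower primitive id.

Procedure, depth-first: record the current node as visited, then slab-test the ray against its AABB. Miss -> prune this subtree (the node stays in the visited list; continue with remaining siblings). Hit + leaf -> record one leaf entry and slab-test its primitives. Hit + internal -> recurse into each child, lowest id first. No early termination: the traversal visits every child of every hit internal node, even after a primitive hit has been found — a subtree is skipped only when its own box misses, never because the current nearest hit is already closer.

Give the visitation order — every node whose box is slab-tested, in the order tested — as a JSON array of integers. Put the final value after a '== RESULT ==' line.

Walk:
N0 x:[26,63] y:[49/2,91/2] z:[103/3,140/3] -> hit [103/3,91/2], descend [2, 4, 15, 16]
  N2 x:[26,36] y:[40,91/2] z:[109/3,137/3] -> miss, prune
  N4 x:[30,42] y:[49/2,31] z:[107/3,140/3] -> miss, prune
  N15 x:[48,63] y:[57/2,36] z:[103/3,136/3] -> miss, prune
  N16 x:[42,48] y:[38,89/2] z:[36,42] -> hit [42,42], descend [5, 13]
    N5 x:[42,48] y:[83/2,89/2] z:[121/3,42] -> hit [42,42] leaf, test {P5@t=42}
    N13 x:[45,47] y:[38,40] z:[36,109/3] -> miss, prune

Summary -> nodes [0, 2, 4, 15, 16, 5, 13]; box-tests=7; leaf-entries=1; first=P5

== RESULT ==
[0, 2, 4, 15, 16, 5, 13]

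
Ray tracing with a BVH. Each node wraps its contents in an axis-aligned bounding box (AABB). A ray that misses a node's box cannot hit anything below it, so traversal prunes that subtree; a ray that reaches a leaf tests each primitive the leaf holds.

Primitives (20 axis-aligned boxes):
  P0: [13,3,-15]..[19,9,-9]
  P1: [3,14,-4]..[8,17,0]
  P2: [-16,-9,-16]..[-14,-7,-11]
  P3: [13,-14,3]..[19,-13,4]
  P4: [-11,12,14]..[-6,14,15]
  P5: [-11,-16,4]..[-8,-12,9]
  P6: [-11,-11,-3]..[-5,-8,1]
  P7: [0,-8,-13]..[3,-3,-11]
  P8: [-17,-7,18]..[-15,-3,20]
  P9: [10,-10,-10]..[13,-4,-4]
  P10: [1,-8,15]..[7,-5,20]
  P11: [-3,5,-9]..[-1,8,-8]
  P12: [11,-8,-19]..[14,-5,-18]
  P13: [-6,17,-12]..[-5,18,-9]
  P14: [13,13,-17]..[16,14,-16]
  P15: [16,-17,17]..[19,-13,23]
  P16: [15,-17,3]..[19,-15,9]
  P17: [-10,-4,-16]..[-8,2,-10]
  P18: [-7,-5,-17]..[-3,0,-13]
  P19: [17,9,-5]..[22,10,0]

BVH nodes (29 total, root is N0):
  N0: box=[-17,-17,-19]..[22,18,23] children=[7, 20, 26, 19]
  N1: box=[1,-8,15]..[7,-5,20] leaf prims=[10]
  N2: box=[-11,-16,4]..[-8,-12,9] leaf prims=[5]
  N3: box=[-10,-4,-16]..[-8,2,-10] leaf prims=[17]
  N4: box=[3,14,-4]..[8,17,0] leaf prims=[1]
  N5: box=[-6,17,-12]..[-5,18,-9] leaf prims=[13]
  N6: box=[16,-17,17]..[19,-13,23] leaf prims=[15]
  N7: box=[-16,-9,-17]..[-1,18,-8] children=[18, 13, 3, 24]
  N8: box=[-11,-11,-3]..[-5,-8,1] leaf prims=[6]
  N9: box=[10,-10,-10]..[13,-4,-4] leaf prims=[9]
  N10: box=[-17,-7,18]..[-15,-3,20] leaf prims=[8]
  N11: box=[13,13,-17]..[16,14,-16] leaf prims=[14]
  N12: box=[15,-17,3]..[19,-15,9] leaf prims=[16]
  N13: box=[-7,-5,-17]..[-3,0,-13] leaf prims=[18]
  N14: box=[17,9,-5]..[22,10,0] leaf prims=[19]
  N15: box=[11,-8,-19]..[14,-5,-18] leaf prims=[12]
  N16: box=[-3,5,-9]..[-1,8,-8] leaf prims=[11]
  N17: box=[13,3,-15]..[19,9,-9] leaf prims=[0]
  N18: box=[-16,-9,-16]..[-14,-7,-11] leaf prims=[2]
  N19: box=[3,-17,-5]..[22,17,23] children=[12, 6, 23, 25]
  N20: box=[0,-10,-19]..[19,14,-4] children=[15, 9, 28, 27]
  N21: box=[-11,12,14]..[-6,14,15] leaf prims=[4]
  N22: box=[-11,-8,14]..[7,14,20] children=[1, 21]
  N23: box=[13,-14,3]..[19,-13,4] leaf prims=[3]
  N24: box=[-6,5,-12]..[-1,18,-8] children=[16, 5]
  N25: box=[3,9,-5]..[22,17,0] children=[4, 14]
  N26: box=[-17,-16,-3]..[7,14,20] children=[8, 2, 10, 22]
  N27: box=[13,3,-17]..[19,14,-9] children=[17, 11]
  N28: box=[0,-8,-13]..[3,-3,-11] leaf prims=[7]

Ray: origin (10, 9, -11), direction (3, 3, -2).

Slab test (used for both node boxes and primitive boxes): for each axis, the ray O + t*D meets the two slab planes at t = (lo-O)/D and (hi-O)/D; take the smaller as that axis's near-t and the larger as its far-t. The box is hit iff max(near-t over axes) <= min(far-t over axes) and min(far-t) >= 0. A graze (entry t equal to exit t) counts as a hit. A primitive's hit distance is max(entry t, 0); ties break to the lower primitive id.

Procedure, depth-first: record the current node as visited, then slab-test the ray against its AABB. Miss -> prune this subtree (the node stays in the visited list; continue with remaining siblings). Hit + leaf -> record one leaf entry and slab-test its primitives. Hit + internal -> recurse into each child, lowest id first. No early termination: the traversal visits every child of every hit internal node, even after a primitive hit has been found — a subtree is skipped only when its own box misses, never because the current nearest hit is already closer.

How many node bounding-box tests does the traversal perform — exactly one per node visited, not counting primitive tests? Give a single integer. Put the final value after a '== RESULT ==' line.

Walk:
N0 x:[-9,4] y:[-26/3,3] z:[-17,4] -> hit [-26/3,3], descend [7, 19, 20, 26]
  N7 x:[-26/3,-11/3] y:[-6,3] z:[-3/2,3] -> miss, prune
  N19 x:[-7/3,4] y:[-26/3,8/3] z:[-17,-3] -> miss, prune
  N20 x:[-10/3,3] y:[-19/3,5/3] z:[-7/2,4] -> hit [-10/3,5/3], descend [9, 15, 27, 28]
    N9 x:[0,1] y:[-19/3,-13/3] z:[-7/2,-1/2] -> miss, prune
    N15 x:[1/3,4/3] y:[-17/3,-14/3] z:[7/2,4] -> miss, prune
    N27 x:[1,3] y:[-2,5/3] z:[-1,3] -> hit [1,5/3], descend [11, 17]
      N11 x:[1,2] y:[4/3,5/3] z:[5/2,3] -> miss, prune
      N17 x:[1,3] y:[-2,0] z:[-1,2] -> miss, prune
    N28 x:[-10/3,-7/3] y:[-17/3,-4] z:[0,1] -> miss, prune
  N26 x:[-9,-1] y:[-25/3,5/3] z:[-31/2,-4] -> miss, prune

order=[0, 7, 19, 20, 9, 15, 27, 11, 17, 28, 26]  |boxes|=11  |leaves|=0  hit=miss

== RESULT ==
11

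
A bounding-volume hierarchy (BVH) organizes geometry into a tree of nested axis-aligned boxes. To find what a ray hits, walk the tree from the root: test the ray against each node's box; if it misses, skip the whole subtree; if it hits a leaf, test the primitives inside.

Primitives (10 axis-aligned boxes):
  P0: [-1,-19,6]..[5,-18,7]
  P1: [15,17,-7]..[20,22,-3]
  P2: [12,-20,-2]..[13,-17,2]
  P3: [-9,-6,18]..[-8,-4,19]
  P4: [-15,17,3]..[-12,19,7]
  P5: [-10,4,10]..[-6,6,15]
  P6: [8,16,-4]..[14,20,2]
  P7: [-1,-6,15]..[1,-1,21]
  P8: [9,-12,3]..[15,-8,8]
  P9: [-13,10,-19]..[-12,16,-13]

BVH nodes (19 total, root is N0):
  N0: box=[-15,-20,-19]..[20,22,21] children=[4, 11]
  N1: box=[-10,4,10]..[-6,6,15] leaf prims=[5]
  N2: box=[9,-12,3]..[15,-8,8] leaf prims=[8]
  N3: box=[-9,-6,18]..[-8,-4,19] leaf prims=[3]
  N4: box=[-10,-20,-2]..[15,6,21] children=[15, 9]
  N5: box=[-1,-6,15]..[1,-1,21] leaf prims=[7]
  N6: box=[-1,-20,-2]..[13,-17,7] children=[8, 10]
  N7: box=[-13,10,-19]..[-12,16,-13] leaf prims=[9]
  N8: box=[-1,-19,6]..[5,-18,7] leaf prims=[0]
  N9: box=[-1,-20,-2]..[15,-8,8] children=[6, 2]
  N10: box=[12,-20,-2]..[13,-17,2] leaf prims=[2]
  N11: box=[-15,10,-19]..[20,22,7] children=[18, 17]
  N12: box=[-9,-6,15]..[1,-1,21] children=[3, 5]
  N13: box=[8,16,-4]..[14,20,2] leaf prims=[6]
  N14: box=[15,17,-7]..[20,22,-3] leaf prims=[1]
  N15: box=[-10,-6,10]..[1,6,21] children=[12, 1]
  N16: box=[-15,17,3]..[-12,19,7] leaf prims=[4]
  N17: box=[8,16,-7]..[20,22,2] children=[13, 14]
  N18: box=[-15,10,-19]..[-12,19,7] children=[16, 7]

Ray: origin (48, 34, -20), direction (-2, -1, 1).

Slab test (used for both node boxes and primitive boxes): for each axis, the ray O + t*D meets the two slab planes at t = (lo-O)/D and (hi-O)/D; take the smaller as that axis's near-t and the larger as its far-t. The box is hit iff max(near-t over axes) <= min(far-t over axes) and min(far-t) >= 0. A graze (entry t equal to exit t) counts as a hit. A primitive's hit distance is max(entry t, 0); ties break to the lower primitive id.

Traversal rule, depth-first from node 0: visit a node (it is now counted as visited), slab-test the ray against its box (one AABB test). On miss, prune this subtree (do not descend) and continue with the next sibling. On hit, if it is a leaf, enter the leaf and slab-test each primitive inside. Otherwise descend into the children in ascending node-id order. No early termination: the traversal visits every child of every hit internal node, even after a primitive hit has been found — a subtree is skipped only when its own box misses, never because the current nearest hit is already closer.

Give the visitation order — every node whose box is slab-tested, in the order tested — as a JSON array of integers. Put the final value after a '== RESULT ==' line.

Trace the traversal:
N0 x:[14,63/2] y:[12,54] z:[1,41] -> hit [14,63/2], descend [4, 11]
  N4 x:[33/2,29] y:[28,54] z:[18,41] -> hit [28,29], descend [9, 15]
    N9 x:[33/2,49/2] y:[42,54] z:[18,28] -> miss, prune
    N15 x:[47/2,29] y:[28,40] z:[30,41] -> miss, prune
  N11 x:[14,63/2] y:[12,24] z:[1,27] -> hit [14,24], descend [17, 18]
    N17 x:[14,20] y:[12,18] z:[13,22] -> hit [14,18], descend [13, 14]
      N13 x:[17,20] y:[14,18] z:[16,22] -> hit [17,18] leaf, test {P6@t=17}
      N14 x:[14,33/2] y:[12,17] z:[13,17] -> hit [14,33/2] leaf, test {P1@t=14}
    N18 x:[30,63/2] y:[15,24] z:[1,27] -> miss, prune

9 AABB tests over nodes [0, 4, 9, 15, 11, 17, 13, 14, 18]; 2 leaves entered; closest P1.

== RESULT ==
[0, 4, 9, 15, 11, 17, 13, 14, 18]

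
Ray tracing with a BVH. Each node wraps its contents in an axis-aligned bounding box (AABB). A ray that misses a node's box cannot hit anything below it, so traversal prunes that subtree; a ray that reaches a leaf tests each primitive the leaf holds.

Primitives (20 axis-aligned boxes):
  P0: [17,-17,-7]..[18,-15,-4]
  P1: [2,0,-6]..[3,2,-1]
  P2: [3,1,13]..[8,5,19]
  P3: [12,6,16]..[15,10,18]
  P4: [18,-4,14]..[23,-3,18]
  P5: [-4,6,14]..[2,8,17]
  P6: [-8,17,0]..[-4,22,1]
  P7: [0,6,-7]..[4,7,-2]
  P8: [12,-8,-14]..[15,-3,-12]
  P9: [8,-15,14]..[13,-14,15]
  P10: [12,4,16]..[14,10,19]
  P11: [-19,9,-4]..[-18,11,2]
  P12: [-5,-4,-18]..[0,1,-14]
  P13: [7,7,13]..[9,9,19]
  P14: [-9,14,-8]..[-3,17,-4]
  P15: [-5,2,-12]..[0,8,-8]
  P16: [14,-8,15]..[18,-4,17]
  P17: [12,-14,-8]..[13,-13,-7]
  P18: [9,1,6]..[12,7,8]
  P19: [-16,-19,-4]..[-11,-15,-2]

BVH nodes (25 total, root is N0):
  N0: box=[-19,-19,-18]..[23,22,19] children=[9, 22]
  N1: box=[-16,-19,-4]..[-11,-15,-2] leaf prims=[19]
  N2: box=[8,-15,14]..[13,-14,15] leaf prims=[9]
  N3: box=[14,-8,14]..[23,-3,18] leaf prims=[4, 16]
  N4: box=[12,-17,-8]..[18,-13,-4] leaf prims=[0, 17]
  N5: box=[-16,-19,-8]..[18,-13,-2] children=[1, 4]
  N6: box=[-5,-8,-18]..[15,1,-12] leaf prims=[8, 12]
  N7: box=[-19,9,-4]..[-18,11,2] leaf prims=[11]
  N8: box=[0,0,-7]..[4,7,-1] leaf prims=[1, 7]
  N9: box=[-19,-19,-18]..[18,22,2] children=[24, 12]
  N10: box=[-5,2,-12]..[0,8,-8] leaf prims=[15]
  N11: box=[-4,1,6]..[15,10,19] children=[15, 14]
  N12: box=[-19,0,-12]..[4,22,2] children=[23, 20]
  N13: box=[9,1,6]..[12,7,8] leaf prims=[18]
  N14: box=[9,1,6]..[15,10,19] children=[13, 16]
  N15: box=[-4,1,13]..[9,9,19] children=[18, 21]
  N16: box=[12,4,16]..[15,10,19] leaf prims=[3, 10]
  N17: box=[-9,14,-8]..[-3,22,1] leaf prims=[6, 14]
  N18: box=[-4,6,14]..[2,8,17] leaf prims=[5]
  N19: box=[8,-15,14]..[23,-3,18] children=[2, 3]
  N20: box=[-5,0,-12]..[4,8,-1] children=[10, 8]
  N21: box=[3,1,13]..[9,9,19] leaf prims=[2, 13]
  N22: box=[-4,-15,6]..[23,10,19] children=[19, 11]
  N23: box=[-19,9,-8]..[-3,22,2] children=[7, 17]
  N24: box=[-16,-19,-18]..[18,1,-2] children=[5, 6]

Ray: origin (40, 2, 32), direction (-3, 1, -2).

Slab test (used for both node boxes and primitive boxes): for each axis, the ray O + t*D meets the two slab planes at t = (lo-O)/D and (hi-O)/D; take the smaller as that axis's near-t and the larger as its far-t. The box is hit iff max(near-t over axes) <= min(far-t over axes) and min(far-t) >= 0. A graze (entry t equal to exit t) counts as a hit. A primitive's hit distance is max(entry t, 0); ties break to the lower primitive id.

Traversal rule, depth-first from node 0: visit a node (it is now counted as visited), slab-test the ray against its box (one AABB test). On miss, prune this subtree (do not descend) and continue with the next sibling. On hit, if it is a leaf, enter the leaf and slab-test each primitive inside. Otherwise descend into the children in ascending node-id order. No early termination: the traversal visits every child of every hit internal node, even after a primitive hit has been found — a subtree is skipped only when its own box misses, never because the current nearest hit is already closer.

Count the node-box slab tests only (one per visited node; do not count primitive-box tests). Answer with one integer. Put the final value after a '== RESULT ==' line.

Trace the traversal:
N0 x:[17/3,59/3] y:[-21,20] z:[13/2,25] -> hit [13/2,59/3], descend [9, 22]
  N9 x:[22/3,59/3] y:[-21,20] z:[15,25] -> hit [15,59/3], descend [12, 24]
    N12 x:[12,59/3] y:[-2,20] z:[15,22] -> hit [15,59/3], descend [20, 23]
      N20 x:[12,15] y:[-2,6] z:[33/2,22] -> miss, prune
      N23 x:[43/3,59/3] y:[7,20] z:[15,20] -> hit [15,59/3], descend [7, 17]
        N7 x:[58/3,59/3] y:[7,9] z:[15,18] -> miss, prune
        N17 x:[43/3,49/3] y:[12,20] z:[31/2,20] -> hit [31/2,49/3] leaf, test {P6@t=31/2, P14(miss)}
    N24 x:[22/3,56/3] y:[-21,-1] z:[17,25] -> miss, prune
  N22 x:[17/3,44/3] y:[-17,8] z:[13/2,13] -> hit [13/2,8], descend [11, 19]
    N11 x:[25/3,44/3] y:[-1,8] z:[13/2,13] -> miss, prune
    N19 x:[17/3,32/3] y:[-17,-5] z:[7,9] -> miss, prune

11 AABB tests over nodes [0, 9, 12, 20, 23, 7, 17, 24, 22, 11, 19]; 1 leaf entered; closest P6.

== RESULT ==
11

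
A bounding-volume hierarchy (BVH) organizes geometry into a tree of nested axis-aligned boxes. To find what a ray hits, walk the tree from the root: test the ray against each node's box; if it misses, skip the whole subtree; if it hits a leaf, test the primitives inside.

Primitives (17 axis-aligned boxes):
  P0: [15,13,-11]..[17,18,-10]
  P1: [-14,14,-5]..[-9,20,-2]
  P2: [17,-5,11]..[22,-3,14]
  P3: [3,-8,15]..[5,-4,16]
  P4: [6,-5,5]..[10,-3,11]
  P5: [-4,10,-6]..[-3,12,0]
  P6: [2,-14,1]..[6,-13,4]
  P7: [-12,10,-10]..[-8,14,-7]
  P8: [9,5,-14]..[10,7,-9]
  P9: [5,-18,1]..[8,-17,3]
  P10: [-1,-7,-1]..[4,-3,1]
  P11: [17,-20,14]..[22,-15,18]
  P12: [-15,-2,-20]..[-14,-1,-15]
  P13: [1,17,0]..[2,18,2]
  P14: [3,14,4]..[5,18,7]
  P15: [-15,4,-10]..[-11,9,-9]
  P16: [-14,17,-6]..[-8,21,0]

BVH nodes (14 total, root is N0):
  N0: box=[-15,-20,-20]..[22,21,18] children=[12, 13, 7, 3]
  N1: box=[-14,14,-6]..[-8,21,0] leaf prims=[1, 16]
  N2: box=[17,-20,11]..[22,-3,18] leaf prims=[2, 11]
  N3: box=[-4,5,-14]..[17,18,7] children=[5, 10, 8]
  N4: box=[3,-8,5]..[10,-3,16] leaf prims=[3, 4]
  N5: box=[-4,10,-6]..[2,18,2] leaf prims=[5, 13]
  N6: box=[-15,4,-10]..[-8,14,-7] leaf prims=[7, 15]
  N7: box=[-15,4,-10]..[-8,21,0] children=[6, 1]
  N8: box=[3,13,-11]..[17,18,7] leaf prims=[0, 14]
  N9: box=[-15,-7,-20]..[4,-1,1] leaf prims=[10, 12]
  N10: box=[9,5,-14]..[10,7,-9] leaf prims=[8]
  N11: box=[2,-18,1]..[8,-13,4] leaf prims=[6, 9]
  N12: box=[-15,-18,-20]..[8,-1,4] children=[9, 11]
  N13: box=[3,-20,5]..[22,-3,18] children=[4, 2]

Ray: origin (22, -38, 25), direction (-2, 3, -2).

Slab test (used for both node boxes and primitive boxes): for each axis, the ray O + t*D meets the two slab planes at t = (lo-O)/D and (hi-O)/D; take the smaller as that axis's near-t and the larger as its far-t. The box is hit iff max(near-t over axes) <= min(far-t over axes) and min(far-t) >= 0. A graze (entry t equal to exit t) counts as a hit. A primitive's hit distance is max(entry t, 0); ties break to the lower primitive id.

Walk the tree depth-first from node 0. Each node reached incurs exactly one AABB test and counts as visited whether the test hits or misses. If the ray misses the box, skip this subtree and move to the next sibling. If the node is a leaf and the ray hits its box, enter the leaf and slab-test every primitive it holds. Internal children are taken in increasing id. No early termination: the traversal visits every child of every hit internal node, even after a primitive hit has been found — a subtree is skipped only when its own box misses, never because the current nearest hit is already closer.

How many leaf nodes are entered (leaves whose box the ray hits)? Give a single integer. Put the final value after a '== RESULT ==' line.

Traverse from the root:
N0 x:[0,37/2] y:[6,59/3] z:[7/2,45/2] -> hit [6,37/2], descend [3, 7, 12, 13]
  N3 x:[5/2,13] y:[43/3,56/3] z:[9,39/2] -> miss, prune
  N7 x:[15,37/2] y:[14,59/3] z:[25/2,35/2] -> hit [15,35/2], descend [1, 6]
    N1 x:[15,18] y:[52/3,59/3] z:[25/2,31/2] -> miss, prune
    N6 x:[15,37/2] y:[14,52/3] z:[16,35/2] -> hit [16,52/3] leaf, test {P7@t=16, P15(miss)}
  N12 x:[7,37/2] y:[20/3,37/3] z:[21/2,45/2] -> hit [21/2,37/3], descend [9, 11]
    N9 x:[9,37/2] y:[31/3,37/3] z:[12,45/2] -> hit [12,37/3] leaf, test {P10(miss), P12(miss)}
    N11 x:[7,10] y:[20/3,25/3] z:[21/2,12] -> miss, prune
  N13 x:[0,19/2] y:[6,35/3] z:[7/2,10] -> hit [6,19/2], descend [2, 4]
    N2 x:[0,5/2] y:[6,35/3] z:[7/2,7] -> miss, prune
    N4 x:[6,19/2] y:[10,35/3] z:[9/2,10] -> miss, prune

Summary -> nodes [0, 3, 7, 1, 6, 12, 9, 11, 13, 2, 4]; box-tests=11; leaf-entries=2; first=P7

== RESULT ==
2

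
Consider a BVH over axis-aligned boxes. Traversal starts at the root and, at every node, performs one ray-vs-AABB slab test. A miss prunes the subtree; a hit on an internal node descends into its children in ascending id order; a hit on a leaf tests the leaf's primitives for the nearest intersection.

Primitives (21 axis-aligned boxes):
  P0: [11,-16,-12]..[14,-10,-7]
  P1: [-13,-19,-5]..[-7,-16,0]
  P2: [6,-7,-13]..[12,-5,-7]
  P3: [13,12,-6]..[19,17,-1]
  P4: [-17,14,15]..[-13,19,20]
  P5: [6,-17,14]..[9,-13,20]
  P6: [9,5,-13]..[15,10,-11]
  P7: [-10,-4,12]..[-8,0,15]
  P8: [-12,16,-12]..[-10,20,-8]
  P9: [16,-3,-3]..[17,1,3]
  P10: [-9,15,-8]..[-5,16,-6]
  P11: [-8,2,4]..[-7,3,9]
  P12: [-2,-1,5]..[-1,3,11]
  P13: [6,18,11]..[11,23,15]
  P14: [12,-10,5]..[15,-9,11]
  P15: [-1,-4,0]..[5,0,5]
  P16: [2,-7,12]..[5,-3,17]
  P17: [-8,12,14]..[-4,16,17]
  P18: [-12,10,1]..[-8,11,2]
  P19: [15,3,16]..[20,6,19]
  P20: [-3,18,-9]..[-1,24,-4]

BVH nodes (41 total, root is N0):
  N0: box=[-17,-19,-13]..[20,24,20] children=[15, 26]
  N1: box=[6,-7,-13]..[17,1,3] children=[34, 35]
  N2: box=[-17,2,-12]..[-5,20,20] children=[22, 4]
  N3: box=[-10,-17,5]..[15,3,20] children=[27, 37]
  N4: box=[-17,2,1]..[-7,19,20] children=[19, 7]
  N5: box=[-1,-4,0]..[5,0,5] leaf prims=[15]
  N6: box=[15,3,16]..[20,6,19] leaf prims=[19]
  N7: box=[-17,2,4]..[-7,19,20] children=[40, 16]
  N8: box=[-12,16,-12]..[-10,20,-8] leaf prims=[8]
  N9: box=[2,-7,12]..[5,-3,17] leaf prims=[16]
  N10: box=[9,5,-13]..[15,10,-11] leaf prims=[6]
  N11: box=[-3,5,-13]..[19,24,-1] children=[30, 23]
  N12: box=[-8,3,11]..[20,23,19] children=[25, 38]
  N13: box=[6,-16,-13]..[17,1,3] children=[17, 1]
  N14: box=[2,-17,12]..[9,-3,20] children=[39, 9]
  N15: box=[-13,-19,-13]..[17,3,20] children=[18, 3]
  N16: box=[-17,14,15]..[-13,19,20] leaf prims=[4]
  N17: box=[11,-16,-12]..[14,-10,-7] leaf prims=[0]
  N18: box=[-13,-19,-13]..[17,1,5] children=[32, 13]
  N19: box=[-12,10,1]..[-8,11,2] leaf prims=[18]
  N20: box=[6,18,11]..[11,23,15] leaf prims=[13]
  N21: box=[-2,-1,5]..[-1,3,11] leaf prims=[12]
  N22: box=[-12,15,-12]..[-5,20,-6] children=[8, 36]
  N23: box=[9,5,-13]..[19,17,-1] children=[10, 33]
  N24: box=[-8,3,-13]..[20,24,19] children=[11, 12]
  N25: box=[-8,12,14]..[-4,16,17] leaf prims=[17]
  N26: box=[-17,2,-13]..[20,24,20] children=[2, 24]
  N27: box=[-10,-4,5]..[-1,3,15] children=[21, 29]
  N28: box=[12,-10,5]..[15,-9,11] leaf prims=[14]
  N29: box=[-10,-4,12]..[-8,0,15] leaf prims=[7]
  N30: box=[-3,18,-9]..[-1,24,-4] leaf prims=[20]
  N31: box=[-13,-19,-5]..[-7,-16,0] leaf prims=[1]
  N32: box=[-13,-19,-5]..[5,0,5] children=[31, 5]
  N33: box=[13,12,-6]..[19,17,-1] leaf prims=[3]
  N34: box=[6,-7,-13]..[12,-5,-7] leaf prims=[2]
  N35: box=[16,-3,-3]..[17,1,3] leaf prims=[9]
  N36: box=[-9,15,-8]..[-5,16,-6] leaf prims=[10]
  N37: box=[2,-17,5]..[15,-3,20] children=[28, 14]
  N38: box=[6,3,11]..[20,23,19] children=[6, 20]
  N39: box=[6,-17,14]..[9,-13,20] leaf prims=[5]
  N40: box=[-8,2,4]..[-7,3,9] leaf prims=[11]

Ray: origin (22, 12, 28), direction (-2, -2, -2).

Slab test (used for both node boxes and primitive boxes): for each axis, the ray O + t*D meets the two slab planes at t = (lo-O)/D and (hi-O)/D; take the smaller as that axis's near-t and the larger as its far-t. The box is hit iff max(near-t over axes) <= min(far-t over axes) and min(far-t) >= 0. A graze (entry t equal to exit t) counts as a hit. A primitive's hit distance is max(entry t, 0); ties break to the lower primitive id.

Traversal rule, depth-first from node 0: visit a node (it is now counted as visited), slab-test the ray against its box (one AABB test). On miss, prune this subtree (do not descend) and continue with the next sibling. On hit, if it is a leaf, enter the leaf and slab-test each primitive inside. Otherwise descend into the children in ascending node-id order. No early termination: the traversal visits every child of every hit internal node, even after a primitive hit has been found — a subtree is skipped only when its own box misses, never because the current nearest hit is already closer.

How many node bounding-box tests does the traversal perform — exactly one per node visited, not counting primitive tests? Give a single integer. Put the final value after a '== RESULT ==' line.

Trace the traversal:
N0 x:[1,39/2] y:[-6,31/2] z:[4,41/2] -> hit [4,31/2], descend [15, 26]
  N15 x:[5/2,35/2] y:[9/2,31/2] z:[4,41/2] -> hit [9/2,31/2], descend [3, 18]
    N3 x:[7/2,16] y:[9/2,29/2] z:[4,23/2] -> hit [9/2,23/2], descend [27, 37]
      N27 x:[23/2,16] y:[9/2,8] z:[13/2,23/2] -> miss, prune
      N37 x:[7/2,10] y:[15/2,29/2] z:[4,23/2] -> hit [15/2,10], descend [14, 28]
        N14 x:[13/2,10] y:[15/2,29/2] z:[4,8] -> hit [15/2,8], descend [9, 39]
          N9 x:[17/2,10] y:[15/2,19/2] z:[11/2,8] -> miss, prune
          N39 x:[13/2,8] y:[25/2,29/2] z:[4,7] -> miss, prune
        N28 x:[7/2,5] y:[21/2,11] z:[17/2,23/2] -> miss, prune
    N18 x:[5/2,35/2] y:[11/2,31/2] z:[23/2,41/2] -> hit [23/2,31/2], descend [13, 32]
      N13 x:[5/2,8] y:[11/2,14] z:[25/2,41/2] -> miss, prune
      N32 x:[17/2,35/2] y:[6,31/2] z:[23/2,33/2] -> hit [23/2,31/2], descend [5, 31]
        N5 x:[17/2,23/2] y:[6,8] z:[23/2,14] -> miss, prune
        N31 x:[29/2,35/2] y:[14,31/2] z:[14,33/2] -> hit [29/2,31/2] leaf, test {P1@t=29/2}
  N26 x:[1,39/2] y:[-6,5] z:[4,41/2] -> hit [4,5], descend [2, 24]
    N2 x:[27/2,39/2] y:[-4,5] z:[4,20] -> miss, prune
    N24 x:[1,15] y:[-6,9/2] z:[9/2,41/2] -> hit [9/2,9/2], descend [11, 12]
      N11 x:[3/2,25/2] y:[-6,7/2] z:[29/2,41/2] -> miss, prune
      N12 x:[1,15] y:[-11/2,9/2] z:[9/2,17/2] -> hit [9/2,9/2], descend [25, 38]
        N25 x:[13,15] y:[-2,0] z:[11/2,7] -> miss, prune
        N38 x:[1,8] y:[-11/2,9/2] z:[9/2,17/2] -> hit [9/2,9/2], descend [6, 20]
          N6 x:[1,7/2] y:[3,9/2] z:[9/2,6] -> miss, prune
          N20 x:[11/2,8] y:[-11/2,-3] z:[13/2,17/2] -> miss, prune

Visited [0, 15, 3, 27, 37, 14, 9, 39, 28, 18, 13, 32, 5, 31, 26, 2, 24, 11, 12, 25, 38, 6, 20]. Tests: 23 box, 1 leaf. Nearest: P1.

== RESULT ==
23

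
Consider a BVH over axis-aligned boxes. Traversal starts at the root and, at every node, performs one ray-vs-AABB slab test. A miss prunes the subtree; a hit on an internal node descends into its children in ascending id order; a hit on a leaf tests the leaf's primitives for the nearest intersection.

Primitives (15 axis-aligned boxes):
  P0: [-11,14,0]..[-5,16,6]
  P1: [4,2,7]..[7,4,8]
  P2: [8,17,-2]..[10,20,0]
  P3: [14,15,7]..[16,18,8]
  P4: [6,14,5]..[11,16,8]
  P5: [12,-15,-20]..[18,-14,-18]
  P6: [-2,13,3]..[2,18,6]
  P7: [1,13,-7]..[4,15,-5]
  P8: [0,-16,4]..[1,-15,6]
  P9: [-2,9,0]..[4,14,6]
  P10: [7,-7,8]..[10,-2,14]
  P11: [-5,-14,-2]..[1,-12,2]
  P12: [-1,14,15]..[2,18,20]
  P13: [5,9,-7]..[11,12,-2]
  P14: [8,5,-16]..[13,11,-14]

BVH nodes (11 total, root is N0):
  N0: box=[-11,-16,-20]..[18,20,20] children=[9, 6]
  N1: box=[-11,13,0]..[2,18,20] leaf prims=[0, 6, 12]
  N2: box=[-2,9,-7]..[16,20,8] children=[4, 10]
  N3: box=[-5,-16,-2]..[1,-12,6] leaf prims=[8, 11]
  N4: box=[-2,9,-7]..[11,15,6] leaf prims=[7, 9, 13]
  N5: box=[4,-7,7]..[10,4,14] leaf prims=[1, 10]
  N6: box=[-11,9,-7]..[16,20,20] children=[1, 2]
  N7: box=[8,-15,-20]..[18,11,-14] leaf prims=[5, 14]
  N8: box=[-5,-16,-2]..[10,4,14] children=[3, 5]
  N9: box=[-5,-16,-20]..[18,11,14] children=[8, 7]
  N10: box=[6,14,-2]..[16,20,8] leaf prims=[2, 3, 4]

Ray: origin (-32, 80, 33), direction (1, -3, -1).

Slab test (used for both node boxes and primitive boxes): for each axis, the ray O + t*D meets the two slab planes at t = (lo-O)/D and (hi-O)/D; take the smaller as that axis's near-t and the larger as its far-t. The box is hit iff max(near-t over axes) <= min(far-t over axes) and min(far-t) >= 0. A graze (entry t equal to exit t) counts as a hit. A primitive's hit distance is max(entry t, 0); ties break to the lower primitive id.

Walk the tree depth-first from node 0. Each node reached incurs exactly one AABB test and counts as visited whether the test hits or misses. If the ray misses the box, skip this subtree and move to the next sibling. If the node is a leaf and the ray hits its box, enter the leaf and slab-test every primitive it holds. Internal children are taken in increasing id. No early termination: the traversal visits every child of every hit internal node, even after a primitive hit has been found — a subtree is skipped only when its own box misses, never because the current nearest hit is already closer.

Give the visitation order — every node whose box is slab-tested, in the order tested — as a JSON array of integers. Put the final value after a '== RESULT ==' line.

Traverse from the root:
N0 x:[21,50] y:[20,32] z:[13,53] -> hit [21,32], descend [6, 9]
  N6 x:[21,48] y:[20,71/3] z:[13,40] -> hit [21,71/3], descend [1, 2]
    N1 x:[21,34] y:[62/3,67/3] z:[13,33] -> hit [21,67/3] leaf, test {P0(miss), P6(miss), P12(miss)}
    N2 x:[30,48] y:[20,71/3] z:[25,40] -> miss, prune
  N9 x:[27,50] y:[23,32] z:[19,53] -> hit [27,32], descend [7, 8]
    N7 x:[40,50] y:[23,95/3] z:[47,53] -> miss, prune
    N8 x:[27,42] y:[76/3,32] z:[19,35] -> hit [27,32], descend [3, 5]
      N3 x:[27,33] y:[92/3,32] z:[27,35] -> hit [92/3,32] leaf, test {P8(miss), P11@t=31}
      N5 x:[36,42] y:[76/3,29] z:[19,26] -> miss, prune

order=[0, 6, 1, 2, 9, 7, 8, 3, 5]  |boxes|=9  |leaves|=2  hit=P11

== RESULT ==
[0, 6, 1, 2, 9, 7, 8, 3, 5]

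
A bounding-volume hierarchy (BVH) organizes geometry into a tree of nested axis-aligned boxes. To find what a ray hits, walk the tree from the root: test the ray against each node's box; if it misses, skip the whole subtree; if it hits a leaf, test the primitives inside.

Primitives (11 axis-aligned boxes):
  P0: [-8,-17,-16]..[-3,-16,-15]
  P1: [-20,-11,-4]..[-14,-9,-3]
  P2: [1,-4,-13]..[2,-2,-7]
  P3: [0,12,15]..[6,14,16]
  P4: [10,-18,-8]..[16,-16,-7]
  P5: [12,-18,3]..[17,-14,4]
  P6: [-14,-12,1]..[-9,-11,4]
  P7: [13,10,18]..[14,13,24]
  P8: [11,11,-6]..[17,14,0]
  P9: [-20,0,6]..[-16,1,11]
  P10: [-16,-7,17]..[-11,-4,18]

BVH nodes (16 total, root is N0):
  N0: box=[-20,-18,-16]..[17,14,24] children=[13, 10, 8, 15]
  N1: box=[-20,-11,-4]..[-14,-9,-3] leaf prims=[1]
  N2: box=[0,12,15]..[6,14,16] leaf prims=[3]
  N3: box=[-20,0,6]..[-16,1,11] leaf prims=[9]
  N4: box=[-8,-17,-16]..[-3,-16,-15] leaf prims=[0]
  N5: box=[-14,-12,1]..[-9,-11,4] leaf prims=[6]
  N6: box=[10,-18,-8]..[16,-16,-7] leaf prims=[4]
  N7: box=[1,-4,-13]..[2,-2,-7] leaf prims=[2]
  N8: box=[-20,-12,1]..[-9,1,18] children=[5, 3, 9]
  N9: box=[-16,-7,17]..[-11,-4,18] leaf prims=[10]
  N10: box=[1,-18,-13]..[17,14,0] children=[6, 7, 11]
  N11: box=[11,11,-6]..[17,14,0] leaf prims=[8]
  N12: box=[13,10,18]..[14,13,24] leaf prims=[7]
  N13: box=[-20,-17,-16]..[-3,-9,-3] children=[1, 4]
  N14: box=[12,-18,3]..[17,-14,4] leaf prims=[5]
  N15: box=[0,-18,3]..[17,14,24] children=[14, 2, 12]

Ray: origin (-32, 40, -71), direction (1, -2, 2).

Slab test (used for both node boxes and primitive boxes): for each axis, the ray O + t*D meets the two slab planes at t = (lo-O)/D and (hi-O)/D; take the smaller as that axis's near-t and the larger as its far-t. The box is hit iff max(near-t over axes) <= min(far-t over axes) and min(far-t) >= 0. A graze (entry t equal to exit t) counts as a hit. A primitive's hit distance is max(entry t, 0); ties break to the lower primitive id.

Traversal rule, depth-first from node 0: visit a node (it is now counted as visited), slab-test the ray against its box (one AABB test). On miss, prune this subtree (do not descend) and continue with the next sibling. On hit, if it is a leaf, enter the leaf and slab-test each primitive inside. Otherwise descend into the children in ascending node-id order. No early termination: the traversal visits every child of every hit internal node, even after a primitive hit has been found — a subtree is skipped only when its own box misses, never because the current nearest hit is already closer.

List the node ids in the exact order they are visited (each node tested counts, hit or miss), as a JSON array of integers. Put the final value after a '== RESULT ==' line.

Trace the traversal:
N0 x:[12,49] y:[13,29] z:[55/2,95/2] -> hit [55/2,29], descend [8, 10, 13, 15]
  N8 x:[12,23] y:[39/2,26] z:[36,89/2] -> miss, prune
  N10 x:[33,49] y:[13,29] z:[29,71/2] -> miss, prune
  N13 x:[12,29] y:[49/2,57/2] z:[55/2,34] -> hit [55/2,57/2], descend [1, 4]
    N1 x:[12,18] y:[49/2,51/2] z:[67/2,34] -> miss, prune
    N4 x:[24,29] y:[28,57/2] z:[55/2,28] -> hit [28,28] leaf, test {P0@t=28}
  N15 x:[32,49] y:[13,29] z:[37,95/2] -> miss, prune

7 AABB tests over nodes [0, 8, 10, 13, 1, 4, 15]; 1 leaf entered; closest P0.

== RESULT ==
[0, 8, 10, 13, 1, 4, 15]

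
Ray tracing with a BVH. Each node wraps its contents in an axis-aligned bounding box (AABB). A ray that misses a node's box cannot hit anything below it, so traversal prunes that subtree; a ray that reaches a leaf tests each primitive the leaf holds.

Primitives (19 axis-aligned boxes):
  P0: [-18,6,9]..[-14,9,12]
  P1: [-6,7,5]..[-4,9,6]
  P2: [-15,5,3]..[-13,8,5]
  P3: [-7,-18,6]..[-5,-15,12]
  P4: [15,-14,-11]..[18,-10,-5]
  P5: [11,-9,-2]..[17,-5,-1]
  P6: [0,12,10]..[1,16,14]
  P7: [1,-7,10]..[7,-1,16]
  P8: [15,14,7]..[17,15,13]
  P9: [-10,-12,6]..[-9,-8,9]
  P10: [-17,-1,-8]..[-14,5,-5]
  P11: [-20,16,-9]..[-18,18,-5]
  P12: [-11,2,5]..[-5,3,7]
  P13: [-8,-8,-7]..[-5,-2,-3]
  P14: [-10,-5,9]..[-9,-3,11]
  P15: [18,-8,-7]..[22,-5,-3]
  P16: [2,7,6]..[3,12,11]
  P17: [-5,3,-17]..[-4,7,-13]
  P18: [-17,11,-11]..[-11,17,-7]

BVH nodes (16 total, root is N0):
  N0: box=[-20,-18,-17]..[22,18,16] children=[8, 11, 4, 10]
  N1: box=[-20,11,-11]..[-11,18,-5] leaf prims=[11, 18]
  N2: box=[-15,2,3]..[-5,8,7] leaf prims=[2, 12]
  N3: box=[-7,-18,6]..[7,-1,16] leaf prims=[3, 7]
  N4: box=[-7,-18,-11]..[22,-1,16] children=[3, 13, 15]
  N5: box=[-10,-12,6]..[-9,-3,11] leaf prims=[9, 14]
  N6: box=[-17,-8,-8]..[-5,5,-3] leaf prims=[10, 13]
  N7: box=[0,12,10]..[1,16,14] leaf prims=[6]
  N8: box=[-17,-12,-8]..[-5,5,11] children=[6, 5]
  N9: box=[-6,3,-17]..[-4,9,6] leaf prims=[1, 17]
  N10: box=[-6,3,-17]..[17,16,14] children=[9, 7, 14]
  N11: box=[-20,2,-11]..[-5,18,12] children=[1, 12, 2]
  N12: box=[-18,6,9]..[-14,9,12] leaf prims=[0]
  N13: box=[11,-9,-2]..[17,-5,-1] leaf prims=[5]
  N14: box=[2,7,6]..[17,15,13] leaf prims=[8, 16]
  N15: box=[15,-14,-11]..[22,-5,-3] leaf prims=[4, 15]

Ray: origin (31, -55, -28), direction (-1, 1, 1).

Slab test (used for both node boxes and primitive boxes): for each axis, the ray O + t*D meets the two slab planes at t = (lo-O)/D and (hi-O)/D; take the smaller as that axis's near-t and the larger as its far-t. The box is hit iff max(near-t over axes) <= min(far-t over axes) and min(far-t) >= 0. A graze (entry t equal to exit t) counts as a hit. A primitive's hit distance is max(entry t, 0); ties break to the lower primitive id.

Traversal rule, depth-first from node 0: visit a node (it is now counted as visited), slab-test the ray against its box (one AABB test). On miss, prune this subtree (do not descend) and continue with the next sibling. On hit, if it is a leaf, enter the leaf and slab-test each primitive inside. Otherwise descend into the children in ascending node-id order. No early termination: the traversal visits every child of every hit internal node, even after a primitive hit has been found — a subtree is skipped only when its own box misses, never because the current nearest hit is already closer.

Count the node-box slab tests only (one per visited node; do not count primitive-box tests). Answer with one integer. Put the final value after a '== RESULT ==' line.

Traverse from the root:
N0 x:[9,51] y:[37,73] z:[11,44] -> hit [37,44], descend [4, 8, 10, 11]
  N4 x:[9,38] y:[37,54] z:[17,44] -> hit [37,38], descend [3, 13, 15]
    N3 x:[24,38] y:[37,54] z:[34,44] -> hit [37,38] leaf, test {P3@t=37, P7(miss)}
    N13 x:[14,20] y:[46,50] z:[26,27] -> miss, prune
    N15 x:[9,16] y:[41,50] z:[17,25] -> miss, prune
  N8 x:[36,48] y:[43,60] z:[20,39] -> miss, prune
  N10 x:[14,37] y:[58,71] z:[11,42] -> miss, prune
  N11 x:[36,51] y:[57,73] z:[17,40] -> miss, prune

order=[0, 4, 3, 13, 15, 8, 10, 11]  |boxes|=8  |leaves|=1  hit=P3

== RESULT ==
8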